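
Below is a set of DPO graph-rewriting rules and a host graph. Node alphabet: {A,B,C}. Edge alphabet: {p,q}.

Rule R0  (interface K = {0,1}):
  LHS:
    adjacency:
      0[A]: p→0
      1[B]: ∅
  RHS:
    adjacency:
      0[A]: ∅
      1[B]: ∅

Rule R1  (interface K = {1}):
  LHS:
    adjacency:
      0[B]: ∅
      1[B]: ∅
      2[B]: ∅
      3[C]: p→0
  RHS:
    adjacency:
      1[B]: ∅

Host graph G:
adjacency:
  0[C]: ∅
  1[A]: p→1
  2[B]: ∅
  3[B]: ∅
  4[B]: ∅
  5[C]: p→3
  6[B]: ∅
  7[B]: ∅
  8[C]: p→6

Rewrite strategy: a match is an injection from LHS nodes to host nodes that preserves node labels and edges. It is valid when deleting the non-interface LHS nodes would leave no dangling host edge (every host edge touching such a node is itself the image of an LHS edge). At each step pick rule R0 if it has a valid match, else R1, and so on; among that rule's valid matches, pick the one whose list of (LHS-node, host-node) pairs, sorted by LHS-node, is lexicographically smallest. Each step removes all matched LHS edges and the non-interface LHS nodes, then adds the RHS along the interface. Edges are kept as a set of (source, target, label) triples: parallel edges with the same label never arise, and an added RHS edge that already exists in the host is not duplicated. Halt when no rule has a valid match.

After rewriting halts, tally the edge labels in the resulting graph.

Answer: (no edges)

Steps:
start.  V:9 E:3  edges: 1-p->1 5-p->3 8-p->6
1. fire R0 via {0↦1, 1↦2}  →  V:9 E:2  edges: 5-p->3 8-p->6
2. fire R1 via {0↦3, 1↦2, 2↦4, 3↦5}  →  V:6 E:1  edges: 8-p->6
3. fire R1 via {0↦6, 1↦2, 2↦7, 3↦8}  →  V:3 E:0  edges: ∅
normal form: no rule applies after step 3
NF edges: []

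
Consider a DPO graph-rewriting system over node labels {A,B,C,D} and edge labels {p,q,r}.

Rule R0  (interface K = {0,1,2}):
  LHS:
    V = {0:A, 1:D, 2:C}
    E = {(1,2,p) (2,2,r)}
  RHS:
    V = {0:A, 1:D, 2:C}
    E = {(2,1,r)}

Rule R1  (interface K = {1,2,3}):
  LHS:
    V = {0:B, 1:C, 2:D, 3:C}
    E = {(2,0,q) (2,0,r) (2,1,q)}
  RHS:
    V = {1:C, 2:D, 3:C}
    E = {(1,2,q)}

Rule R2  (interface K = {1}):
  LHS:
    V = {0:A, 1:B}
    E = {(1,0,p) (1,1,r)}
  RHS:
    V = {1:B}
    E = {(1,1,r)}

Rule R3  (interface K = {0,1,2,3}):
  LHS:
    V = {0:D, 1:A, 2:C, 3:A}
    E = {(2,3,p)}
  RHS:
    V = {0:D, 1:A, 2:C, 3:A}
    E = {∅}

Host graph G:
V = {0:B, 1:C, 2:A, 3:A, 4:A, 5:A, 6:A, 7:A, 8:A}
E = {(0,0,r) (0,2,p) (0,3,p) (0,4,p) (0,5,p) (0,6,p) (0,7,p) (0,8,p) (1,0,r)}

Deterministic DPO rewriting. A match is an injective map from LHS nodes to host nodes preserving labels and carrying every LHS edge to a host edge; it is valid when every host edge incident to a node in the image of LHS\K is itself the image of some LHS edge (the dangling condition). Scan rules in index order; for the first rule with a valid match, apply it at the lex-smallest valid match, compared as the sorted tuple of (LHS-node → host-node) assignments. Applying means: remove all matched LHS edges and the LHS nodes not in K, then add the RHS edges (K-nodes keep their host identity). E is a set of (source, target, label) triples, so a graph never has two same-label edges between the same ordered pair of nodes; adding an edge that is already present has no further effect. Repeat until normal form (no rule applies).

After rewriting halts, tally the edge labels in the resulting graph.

Answer: r:2

Rewrite trace:
start.  V:9 E:9  edges: 0-r->0 0-p->2 0-p->3 0-p->4 0-p->5 0-p->6 0-p->7 0-p->8 1-r->0
1. fire R2 via {0↦2, 1↦0}  →  V:8 E:8  edges: 0-r->0 0-p->3 0-p->4 0-p->5 0-p->6 0-p->7 0-p->8 1-r->0
2. fire R2 via {0↦3, 1↦0}  →  V:7 E:7  edges: 0-r->0 0-p->4 0-p->5 0-p->6 0-p->7 0-p->8 1-r->0
3. fire R2 via {0↦4, 1↦0}  →  V:6 E:6  edges: 0-r->0 0-p->5 0-p->6 0-p->7 0-p->8 1-r->0
4. fire R2 via {0↦5, 1↦0}  →  V:5 E:5  edges: 0-r->0 0-p->6 0-p->7 0-p->8 1-r->0
5. fire R2 via {0↦6, 1↦0}  →  V:4 E:4  edges: 0-r->0 0-p->7 0-p->8 1-r->0
6. fire R2 via {0↦7, 1↦0}  →  V:3 E:3  edges: 0-r->0 0-p->8 1-r->0
7. fire R2 via {0↦8, 1↦0}  →  V:2 E:2  edges: 0-r->0 1-r->0
halt: no rule applies after step 7
NF edges: [(0, 0, 'r'), (1, 0, 'r')]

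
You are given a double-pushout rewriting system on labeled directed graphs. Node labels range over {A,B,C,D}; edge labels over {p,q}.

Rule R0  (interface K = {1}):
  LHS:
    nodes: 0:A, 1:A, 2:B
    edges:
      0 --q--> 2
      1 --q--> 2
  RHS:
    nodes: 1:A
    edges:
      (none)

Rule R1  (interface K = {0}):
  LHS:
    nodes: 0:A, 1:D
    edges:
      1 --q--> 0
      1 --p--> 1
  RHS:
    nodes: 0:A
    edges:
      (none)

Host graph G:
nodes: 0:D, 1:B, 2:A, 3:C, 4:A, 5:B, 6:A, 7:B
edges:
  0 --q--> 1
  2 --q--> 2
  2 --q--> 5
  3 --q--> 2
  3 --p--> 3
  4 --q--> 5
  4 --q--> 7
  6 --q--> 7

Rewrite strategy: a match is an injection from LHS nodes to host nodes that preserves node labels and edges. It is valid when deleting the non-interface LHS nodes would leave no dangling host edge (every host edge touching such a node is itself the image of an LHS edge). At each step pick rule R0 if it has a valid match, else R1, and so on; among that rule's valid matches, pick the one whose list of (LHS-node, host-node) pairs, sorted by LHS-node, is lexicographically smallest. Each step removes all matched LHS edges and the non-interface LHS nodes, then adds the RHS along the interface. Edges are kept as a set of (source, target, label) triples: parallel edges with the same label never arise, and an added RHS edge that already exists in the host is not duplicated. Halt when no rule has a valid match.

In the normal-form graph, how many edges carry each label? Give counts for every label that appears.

Answer: p:1 q:3

Derivation:
start.  V:8 E:8  edges: 0-q->1 2-q->2 2-q->5 3-q->2 3-p->3 4-q->5 4-q->7 6-q->7
1. fire R0 via {0↦6, 1↦4, 2↦7}  →  V:6 E:6  edges: 0-q->1 2-q->2 2-q->5 3-q->2 3-p->3 4-q->5
2. fire R0 via {0↦4, 1↦2, 2↦5}  →  V:4 E:4  edges: 0-q->1 2-q->2 3-q->2 3-p->3
normal form: no rule applies after step 2
NF edges: [(0, 1, 'q'), (2, 2, 'q'), (3, 2, 'q'), (3, 3, 'p')]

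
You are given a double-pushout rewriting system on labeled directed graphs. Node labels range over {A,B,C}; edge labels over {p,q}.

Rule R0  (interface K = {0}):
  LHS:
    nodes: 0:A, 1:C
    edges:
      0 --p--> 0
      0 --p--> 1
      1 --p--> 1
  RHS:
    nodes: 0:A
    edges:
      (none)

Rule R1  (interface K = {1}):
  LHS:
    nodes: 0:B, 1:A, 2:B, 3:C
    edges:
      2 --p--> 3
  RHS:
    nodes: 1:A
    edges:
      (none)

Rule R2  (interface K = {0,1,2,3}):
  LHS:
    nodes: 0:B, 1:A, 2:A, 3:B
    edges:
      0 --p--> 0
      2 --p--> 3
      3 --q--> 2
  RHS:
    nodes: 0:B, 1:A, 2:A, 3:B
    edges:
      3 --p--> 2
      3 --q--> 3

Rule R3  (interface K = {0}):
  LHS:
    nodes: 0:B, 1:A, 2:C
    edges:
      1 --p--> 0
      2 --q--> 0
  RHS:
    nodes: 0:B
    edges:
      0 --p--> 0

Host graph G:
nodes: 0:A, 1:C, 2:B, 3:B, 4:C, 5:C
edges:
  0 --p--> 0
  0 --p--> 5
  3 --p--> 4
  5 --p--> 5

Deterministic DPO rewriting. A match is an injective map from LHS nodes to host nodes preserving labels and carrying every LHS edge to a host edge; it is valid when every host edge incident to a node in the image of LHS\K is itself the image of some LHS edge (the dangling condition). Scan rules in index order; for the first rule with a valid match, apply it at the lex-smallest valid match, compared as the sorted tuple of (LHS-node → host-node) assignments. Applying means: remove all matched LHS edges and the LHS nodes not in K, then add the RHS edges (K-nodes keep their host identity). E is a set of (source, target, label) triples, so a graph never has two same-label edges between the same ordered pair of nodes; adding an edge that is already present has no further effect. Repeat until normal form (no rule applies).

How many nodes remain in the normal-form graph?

initial: |V|=6 |E|=4  E = 0-p->0 0-p->5 3-p->4 5-p->5
step 1: apply R0 at {0↦0, 1↦5}  → |V|=5 |E|=1  E = 3-p->4
step 2: apply R1 at {0↦2, 1↦0, 2↦3, 3↦4}  → |V|=2 |E|=0  E = ∅
final graph: no rule applies after step 2
NF nodes: {0:A, 1:C}

Answer: 2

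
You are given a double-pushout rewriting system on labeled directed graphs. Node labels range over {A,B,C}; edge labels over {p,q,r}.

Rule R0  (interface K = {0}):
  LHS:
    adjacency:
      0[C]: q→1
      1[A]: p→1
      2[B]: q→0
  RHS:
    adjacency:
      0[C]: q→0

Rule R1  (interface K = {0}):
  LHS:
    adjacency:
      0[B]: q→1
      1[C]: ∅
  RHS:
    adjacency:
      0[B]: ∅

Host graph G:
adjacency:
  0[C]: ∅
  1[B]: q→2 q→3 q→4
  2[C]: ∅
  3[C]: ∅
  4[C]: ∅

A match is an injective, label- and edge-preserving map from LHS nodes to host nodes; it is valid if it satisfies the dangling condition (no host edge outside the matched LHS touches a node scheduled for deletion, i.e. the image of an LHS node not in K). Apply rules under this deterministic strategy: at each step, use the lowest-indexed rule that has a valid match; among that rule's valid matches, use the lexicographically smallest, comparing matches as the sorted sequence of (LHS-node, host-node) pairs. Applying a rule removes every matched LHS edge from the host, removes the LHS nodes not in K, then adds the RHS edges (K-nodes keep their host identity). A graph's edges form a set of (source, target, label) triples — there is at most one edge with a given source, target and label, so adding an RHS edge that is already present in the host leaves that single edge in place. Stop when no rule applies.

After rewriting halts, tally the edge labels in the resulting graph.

start.  V:5 E:3  edges: 1-q->2 1-q->3 1-q->4
1. fire R1 via {0↦1, 1↦2}  →  V:4 E:2  edges: 1-q->3 1-q->4
2. fire R1 via {0↦1, 1↦3}  →  V:3 E:1  edges: 1-q->4
3. fire R1 via {0↦1, 1↦4}  →  V:2 E:0  edges: ∅
normal form: no rule applies after step 3
NF edges: []

Answer: (no edges)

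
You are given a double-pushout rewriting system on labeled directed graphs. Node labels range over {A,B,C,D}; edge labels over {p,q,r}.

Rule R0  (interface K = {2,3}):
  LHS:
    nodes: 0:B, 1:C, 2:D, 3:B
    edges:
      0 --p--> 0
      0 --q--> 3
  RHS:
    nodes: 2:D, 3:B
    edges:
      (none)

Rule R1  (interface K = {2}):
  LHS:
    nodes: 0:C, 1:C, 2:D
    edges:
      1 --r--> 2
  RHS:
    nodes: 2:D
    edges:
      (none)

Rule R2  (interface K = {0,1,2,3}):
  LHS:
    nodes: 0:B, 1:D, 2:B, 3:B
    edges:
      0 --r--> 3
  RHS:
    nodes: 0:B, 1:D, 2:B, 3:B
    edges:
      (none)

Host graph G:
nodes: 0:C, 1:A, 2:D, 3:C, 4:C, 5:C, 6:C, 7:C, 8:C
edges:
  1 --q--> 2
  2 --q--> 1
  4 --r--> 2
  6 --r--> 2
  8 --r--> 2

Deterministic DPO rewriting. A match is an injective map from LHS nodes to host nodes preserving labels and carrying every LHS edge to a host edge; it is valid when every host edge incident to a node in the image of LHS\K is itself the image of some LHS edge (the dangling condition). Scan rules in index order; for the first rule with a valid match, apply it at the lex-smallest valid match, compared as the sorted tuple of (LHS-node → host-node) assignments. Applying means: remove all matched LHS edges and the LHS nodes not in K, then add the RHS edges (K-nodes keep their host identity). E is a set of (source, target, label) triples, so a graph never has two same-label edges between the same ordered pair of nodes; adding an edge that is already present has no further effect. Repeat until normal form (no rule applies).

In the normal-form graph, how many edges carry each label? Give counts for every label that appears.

Answer: q:2

Derivation:
initial: |V|=9 |E|=5  E = 1-q->2 2-q->1 4-r->2 6-r->2 8-r->2
step 1: apply R1 at {0↦0, 1↦4, 2↦2}  → |V|=7 |E|=4  E = 1-q->2 2-q->1 6-r->2 8-r->2
step 2: apply R1 at {0↦3, 1↦6, 2↦2}  → |V|=5 |E|=3  E = 1-q->2 2-q->1 8-r->2
step 3: apply R1 at {0↦5, 1↦8, 2↦2}  → |V|=3 |E|=2  E = 1-q->2 2-q->1
halt: no rule applies after step 3
NF edges: [(1, 2, 'q'), (2, 1, 'q')]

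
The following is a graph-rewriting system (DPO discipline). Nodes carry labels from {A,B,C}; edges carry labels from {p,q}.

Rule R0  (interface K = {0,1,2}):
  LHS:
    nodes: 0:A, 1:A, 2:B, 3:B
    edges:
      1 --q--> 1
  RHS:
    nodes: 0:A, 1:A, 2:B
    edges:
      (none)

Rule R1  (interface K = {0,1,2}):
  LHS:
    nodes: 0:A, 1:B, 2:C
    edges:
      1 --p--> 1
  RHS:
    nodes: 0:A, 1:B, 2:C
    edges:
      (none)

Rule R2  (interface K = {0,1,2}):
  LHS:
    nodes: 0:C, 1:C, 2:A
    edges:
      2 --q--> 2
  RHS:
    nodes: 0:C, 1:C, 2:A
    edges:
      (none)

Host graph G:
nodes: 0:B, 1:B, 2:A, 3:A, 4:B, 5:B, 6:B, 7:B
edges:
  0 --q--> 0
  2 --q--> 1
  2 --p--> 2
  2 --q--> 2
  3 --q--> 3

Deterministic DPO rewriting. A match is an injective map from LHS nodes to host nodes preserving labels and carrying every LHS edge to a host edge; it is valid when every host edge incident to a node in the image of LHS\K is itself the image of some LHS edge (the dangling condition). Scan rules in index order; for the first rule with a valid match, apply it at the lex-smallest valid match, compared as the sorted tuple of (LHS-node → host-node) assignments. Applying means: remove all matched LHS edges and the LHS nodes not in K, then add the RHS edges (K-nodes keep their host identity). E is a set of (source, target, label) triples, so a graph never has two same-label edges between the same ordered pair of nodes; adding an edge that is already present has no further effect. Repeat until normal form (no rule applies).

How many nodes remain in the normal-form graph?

[0] host  ⇒  8 nodes, 5 edges  {0-q->0 2-q->1 2-p->2 2-q->2 3-q->3}
[1] R0 @ {0↦2, 1↦3, 2↦0, 3↦4}  ⇒  7 nodes, 4 edges  {0-q->0 2-q->1 2-p->2 2-q->2}
[2] R0 @ {0↦3, 1↦2, 2↦0, 3↦5}  ⇒  6 nodes, 3 edges  {0-q->0 2-q->1 2-p->2}
normal form: no rule applies after step 2
NF nodes: {0:B, 1:B, 2:A, 3:A, 6:B, 7:B}

Answer: 6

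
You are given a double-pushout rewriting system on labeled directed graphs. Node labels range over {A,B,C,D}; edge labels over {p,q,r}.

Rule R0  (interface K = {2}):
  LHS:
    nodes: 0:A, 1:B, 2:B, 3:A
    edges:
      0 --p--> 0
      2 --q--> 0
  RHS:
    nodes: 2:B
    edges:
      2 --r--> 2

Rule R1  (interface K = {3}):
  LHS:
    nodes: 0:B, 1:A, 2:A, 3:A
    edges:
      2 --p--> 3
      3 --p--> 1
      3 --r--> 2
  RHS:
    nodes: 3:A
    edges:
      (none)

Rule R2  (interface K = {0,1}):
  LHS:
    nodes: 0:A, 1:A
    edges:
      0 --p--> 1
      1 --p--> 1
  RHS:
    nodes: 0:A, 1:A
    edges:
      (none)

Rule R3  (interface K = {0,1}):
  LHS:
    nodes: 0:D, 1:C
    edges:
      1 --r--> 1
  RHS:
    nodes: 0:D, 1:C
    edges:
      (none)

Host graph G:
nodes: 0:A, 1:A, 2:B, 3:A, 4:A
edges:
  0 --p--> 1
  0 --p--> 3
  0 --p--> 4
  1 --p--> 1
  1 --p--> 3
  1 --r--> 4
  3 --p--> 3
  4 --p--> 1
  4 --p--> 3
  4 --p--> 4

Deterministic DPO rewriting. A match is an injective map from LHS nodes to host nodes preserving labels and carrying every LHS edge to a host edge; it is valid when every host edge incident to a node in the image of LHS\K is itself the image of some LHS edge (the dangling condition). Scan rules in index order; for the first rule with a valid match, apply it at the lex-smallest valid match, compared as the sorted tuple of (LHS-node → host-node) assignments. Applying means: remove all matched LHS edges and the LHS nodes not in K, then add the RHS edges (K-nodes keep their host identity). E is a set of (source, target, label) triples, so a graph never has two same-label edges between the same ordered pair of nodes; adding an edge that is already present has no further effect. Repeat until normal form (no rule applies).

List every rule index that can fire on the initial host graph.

R0: no valid match — LHS pattern not found
R1: no valid match — 1 raw match, all fail dangling condition
R2: 6 valid matches — {0↦0, 1↦1}, {0↦0, 1↦3}, {0↦0, 1↦4} (+3 more)
R3: no valid match — LHS pattern not found

Answer: [R2]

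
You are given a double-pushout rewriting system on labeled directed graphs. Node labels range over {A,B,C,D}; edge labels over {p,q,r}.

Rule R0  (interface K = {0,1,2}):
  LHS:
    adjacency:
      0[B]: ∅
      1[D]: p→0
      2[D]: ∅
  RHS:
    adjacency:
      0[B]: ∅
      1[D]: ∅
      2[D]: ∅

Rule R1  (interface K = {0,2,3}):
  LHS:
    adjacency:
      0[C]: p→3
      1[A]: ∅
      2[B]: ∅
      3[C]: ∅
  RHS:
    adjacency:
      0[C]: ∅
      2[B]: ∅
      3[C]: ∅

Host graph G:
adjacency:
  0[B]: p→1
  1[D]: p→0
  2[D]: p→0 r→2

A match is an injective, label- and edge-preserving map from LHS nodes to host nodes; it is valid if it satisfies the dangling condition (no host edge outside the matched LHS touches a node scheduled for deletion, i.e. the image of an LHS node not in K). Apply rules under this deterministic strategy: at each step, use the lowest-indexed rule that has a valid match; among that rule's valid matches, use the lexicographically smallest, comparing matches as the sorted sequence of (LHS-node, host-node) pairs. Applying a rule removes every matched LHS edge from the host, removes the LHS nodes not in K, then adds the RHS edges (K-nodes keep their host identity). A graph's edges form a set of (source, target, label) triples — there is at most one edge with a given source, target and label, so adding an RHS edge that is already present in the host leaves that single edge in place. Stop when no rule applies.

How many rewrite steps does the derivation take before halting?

[0] host  ⇒  3 nodes, 4 edges  {0-p->1 1-p->0 2-p->0 2-r->2}
[1] R0 @ {0↦0, 1↦1, 2↦2}  ⇒  3 nodes, 3 edges  {0-p->1 2-p->0 2-r->2}
[2] R0 @ {0↦0, 1↦2, 2↦1}  ⇒  3 nodes, 2 edges  {0-p->1 2-r->2}
halt: no rule applies after step 2

Answer: 2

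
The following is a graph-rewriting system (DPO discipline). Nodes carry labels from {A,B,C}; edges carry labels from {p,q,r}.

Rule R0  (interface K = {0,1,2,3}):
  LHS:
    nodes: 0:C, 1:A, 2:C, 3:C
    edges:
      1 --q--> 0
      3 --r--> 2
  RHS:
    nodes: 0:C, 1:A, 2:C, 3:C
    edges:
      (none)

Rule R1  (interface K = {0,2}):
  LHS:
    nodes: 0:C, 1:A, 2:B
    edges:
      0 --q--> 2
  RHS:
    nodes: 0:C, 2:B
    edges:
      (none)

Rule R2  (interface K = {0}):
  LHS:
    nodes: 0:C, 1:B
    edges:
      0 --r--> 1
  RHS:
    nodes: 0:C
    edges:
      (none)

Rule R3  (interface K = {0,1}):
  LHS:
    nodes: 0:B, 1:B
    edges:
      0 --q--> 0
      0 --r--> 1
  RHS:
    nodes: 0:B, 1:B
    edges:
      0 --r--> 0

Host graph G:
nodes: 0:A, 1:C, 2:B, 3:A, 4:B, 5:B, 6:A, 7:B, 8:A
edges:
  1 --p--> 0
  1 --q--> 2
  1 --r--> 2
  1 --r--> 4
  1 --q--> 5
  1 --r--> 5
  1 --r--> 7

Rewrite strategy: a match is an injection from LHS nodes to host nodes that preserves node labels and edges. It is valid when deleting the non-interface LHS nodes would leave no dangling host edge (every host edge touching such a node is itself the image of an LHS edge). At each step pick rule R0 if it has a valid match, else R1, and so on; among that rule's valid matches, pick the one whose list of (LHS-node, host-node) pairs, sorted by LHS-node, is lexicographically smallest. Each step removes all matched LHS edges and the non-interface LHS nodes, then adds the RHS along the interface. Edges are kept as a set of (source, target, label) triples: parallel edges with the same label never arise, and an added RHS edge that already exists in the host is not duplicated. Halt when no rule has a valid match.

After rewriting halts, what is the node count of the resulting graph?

initial: |V|=9 |E|=7  E = 1-p->0 1-q->2 1-r->2 1-r->4 1-q->5 1-r->5 1-r->7
step 1: apply R1 at {0↦1, 1↦3, 2↦2}  → |V|=8 |E|=6  E = 1-p->0 1-r->2 1-r->4 1-q->5 1-r->5 1-r->7
step 2: apply R1 at {0↦1, 1↦6, 2↦5}  → |V|=7 |E|=5  E = 1-p->0 1-r->2 1-r->4 1-r->5 1-r->7
step 3: apply R2 at {0↦1, 1↦2}  → |V|=6 |E|=4  E = 1-p->0 1-r->4 1-r->5 1-r->7
step 4: apply R2 at {0↦1, 1↦4}  → |V|=5 |E|=3  E = 1-p->0 1-r->5 1-r->7
step 5: apply R2 at {0↦1, 1↦5}  → |V|=4 |E|=2  E = 1-p->0 1-r->7
step 6: apply R2 at {0↦1, 1↦7}  → |V|=3 |E|=1  E = 1-p->0
final graph: no rule applies after step 6
NF nodes: {0:A, 1:C, 8:A}

Answer: 3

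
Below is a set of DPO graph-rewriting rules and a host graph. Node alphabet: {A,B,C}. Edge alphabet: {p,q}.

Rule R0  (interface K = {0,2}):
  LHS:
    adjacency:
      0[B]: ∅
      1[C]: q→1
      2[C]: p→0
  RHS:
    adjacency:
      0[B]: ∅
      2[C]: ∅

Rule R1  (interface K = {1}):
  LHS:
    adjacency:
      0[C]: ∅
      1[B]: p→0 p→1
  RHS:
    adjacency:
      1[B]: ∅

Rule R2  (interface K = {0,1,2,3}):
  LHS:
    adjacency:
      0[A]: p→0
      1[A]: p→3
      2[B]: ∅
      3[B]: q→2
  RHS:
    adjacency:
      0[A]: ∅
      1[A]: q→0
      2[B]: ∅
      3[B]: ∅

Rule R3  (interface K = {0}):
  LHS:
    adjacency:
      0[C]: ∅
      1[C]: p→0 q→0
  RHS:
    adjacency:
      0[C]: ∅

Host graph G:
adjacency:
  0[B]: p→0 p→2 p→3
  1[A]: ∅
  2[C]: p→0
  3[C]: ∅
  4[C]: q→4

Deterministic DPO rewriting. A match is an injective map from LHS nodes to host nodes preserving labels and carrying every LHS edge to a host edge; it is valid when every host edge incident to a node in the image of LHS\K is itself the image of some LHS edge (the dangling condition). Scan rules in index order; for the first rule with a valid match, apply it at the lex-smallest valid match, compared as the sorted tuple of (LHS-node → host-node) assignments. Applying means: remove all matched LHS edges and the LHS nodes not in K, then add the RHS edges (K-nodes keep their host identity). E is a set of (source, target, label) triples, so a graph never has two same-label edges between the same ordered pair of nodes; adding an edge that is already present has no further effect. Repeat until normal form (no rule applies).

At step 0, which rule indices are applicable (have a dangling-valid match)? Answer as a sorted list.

Answer: [R0,R1]

Rewrite trace:
R0: 1 valid match — {0↦0, 1↦4, 2↦2}
R1: 1 valid match — {0↦3, 1↦0}
R2: no valid match — LHS pattern not found
R3: no valid match — LHS pattern not found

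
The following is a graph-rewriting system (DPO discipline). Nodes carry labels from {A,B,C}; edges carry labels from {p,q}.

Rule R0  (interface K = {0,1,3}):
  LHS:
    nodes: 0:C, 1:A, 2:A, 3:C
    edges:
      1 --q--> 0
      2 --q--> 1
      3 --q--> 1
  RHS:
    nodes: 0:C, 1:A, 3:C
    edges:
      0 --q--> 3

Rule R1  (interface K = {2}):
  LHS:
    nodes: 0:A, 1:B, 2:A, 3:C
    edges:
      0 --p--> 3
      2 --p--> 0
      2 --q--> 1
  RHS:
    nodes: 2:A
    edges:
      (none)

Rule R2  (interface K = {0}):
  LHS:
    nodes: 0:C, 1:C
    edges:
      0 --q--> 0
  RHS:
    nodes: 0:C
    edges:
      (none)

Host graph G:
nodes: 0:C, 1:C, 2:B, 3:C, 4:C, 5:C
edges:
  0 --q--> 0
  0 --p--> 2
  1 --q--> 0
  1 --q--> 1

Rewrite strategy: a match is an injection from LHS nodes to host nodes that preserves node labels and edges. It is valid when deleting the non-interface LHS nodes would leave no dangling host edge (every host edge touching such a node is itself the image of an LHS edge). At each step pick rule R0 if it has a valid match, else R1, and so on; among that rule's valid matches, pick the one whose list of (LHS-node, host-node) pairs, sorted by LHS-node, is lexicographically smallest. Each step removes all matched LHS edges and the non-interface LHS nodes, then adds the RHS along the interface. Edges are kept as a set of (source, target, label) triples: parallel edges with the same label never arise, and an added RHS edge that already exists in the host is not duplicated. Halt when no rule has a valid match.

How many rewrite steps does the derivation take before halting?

Answer: 2

Steps:
[0] host  ⇒  6 nodes, 4 edges  {0-q->0 0-p->2 1-q->0 1-q->1}
[1] R2 @ {0↦0, 1↦3}  ⇒  5 nodes, 3 edges  {0-p->2 1-q->0 1-q->1}
[2] R2 @ {0↦1, 1↦4}  ⇒  4 nodes, 2 edges  {0-p->2 1-q->0}
normal form: no rule applies after step 2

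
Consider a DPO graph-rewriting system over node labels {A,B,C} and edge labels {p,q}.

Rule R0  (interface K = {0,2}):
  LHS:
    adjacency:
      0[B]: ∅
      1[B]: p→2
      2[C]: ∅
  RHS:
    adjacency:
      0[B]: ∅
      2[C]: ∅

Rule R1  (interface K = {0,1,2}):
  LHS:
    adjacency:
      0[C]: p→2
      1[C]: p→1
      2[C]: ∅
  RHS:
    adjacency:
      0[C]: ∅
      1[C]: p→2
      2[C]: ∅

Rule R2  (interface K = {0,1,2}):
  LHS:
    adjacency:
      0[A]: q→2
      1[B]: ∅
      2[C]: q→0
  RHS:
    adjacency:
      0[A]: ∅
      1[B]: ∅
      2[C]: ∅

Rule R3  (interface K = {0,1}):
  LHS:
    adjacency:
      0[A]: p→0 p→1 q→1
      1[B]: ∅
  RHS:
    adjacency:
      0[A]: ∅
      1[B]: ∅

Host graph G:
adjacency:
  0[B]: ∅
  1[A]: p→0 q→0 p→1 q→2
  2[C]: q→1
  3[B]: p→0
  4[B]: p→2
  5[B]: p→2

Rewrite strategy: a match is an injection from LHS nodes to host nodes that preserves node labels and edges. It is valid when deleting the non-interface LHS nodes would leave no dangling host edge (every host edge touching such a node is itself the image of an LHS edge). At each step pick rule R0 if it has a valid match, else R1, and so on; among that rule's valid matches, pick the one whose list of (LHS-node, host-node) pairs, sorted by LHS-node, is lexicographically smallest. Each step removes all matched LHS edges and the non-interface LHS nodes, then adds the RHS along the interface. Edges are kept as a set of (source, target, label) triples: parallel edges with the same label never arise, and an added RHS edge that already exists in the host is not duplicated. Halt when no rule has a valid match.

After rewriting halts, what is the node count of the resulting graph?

Answer: 4

Rewrite trace:
initial: |V|=6 |E|=8  E = 1-p->0 1-q->0 1-p->1 1-q->2 2-q->1 3-p->0 4-p->2 5-p->2
step 1: apply R0 at {0↦0, 1↦4, 2↦2}  → |V|=5 |E|=7  E = 1-p->0 1-q->0 1-p->1 1-q->2 2-q->1 3-p->0 5-p->2
step 2: apply R0 at {0↦0, 1↦5, 2↦2}  → |V|=4 |E|=6  E = 1-p->0 1-q->0 1-p->1 1-q->2 2-q->1 3-p->0
step 3: apply R2 at {0↦1, 1↦0, 2↦2}  → |V|=4 |E|=4  E = 1-p->0 1-q->0 1-p->1 3-p->0
step 4: apply R3 at {0↦1, 1↦0}  → |V|=4 |E|=1  E = 3-p->0
normal form: no rule applies after step 4
NF nodes: {0:B, 1:A, 2:C, 3:B}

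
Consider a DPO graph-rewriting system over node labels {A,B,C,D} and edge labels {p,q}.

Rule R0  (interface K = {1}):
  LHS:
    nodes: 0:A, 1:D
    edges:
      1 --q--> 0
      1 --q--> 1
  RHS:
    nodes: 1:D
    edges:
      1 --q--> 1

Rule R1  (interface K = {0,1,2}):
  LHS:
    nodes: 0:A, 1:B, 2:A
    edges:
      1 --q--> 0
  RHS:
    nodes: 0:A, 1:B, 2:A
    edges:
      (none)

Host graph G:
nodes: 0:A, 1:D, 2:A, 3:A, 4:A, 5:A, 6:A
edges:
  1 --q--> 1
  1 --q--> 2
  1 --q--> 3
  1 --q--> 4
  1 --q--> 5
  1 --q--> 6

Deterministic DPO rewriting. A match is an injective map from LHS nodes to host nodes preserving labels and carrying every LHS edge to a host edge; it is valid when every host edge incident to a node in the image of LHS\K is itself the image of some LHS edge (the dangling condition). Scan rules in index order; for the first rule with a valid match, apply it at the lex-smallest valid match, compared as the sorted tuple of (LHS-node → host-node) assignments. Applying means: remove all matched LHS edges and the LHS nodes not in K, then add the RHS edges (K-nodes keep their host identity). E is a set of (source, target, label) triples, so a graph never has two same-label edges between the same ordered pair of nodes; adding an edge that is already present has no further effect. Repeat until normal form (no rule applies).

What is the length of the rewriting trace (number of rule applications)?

Answer: 5

Derivation:
[0] host  ⇒  7 nodes, 6 edges  {1-q->1 1-q->2 1-q->3 1-q->4 1-q->5 1-q->6}
[1] R0 @ {0↦2, 1↦1}  ⇒  6 nodes, 5 edges  {1-q->1 1-q->3 1-q->4 1-q->5 1-q->6}
[2] R0 @ {0↦3, 1↦1}  ⇒  5 nodes, 4 edges  {1-q->1 1-q->4 1-q->5 1-q->6}
[3] R0 @ {0↦4, 1↦1}  ⇒  4 nodes, 3 edges  {1-q->1 1-q->5 1-q->6}
[4] R0 @ {0↦5, 1↦1}  ⇒  3 nodes, 2 edges  {1-q->1 1-q->6}
[5] R0 @ {0↦6, 1↦1}  ⇒  2 nodes, 1 edges  {1-q->1}
final graph: no rule applies after step 5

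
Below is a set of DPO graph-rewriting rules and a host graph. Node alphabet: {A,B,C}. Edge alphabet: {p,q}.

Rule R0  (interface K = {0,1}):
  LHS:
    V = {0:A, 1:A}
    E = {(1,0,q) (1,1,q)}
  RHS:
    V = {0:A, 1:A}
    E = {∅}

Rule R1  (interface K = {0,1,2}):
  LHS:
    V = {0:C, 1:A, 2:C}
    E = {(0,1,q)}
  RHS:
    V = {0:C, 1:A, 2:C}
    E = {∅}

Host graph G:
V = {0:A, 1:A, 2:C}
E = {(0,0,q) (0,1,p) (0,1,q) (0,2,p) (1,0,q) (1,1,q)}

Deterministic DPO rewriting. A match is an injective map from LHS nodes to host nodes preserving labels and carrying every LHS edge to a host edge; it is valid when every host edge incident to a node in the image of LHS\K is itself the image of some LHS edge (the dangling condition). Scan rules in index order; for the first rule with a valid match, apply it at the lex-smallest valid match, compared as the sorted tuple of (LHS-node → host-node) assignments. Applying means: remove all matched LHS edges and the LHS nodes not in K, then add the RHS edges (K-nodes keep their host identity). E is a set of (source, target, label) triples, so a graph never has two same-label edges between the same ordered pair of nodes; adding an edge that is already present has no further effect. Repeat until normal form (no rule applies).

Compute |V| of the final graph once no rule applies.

[0] host  ⇒  3 nodes, 6 edges  {0-q->0 0-p->1 0-q->1 0-p->2 1-q->0 1-q->1}
[1] R0 @ {0↦0, 1↦1}  ⇒  3 nodes, 4 edges  {0-q->0 0-p->1 0-q->1 0-p->2}
[2] R0 @ {0↦1, 1↦0}  ⇒  3 nodes, 2 edges  {0-p->1 0-p->2}
halt: no rule applies after step 2
NF nodes: {0:A, 1:A, 2:C}

Answer: 3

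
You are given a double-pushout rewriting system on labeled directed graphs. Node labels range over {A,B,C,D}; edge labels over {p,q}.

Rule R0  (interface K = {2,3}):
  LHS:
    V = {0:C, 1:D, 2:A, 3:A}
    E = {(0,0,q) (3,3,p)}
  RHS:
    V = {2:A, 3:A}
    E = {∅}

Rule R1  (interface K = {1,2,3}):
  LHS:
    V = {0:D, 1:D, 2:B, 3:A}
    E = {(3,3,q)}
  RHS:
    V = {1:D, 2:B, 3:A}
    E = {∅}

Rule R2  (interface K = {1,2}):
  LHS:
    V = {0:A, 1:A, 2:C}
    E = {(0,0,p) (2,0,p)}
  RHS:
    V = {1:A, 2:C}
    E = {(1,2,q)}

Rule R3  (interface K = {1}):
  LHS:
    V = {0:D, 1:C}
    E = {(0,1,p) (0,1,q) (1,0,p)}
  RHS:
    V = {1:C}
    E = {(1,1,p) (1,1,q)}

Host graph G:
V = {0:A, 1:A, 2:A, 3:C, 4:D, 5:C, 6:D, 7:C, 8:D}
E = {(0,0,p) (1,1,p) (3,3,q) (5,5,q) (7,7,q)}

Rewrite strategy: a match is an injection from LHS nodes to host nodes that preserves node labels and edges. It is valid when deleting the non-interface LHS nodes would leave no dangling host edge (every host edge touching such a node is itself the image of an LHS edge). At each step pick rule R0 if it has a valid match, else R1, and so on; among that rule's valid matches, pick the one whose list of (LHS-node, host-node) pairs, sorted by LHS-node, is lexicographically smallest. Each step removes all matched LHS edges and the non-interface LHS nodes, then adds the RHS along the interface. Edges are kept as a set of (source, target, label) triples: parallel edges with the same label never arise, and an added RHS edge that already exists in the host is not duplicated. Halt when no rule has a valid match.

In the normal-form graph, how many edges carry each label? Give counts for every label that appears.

Answer: q:1

Steps:
start.  V:9 E:5  edges: 0-p->0 1-p->1 3-q->3 5-q->5 7-q->7
1. fire R0 via {0↦3, 1↦4, 2↦0, 3↦1}  →  V:7 E:3  edges: 0-p->0 5-q->5 7-q->7
2. fire R0 via {0↦5, 1↦6, 2↦1, 3↦0}  →  V:5 E:1  edges: 7-q->7
normal form: no rule applies after step 2
NF edges: [(7, 7, 'q')]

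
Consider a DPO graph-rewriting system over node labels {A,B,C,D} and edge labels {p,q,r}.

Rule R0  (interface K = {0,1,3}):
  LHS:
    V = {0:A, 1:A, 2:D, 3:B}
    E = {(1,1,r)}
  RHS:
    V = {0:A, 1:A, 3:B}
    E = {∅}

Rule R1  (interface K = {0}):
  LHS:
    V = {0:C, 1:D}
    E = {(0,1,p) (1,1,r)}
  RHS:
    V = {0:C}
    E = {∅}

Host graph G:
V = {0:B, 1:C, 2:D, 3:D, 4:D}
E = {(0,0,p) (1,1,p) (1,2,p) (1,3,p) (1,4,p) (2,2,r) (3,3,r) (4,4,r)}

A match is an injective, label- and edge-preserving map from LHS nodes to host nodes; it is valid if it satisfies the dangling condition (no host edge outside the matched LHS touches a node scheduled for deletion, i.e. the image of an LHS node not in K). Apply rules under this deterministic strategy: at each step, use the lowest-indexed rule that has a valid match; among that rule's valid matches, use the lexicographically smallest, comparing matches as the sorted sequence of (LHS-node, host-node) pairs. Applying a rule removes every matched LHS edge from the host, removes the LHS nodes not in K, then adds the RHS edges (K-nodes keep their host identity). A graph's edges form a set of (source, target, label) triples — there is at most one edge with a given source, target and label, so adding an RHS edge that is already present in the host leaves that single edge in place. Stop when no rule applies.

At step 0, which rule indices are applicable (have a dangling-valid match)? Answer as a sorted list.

R0: no valid match — LHS pattern not found
R1: 3 valid matches — {0↦1, 1↦2}, {0↦1, 1↦3}, {0↦1, 1↦4}

Answer: [R1]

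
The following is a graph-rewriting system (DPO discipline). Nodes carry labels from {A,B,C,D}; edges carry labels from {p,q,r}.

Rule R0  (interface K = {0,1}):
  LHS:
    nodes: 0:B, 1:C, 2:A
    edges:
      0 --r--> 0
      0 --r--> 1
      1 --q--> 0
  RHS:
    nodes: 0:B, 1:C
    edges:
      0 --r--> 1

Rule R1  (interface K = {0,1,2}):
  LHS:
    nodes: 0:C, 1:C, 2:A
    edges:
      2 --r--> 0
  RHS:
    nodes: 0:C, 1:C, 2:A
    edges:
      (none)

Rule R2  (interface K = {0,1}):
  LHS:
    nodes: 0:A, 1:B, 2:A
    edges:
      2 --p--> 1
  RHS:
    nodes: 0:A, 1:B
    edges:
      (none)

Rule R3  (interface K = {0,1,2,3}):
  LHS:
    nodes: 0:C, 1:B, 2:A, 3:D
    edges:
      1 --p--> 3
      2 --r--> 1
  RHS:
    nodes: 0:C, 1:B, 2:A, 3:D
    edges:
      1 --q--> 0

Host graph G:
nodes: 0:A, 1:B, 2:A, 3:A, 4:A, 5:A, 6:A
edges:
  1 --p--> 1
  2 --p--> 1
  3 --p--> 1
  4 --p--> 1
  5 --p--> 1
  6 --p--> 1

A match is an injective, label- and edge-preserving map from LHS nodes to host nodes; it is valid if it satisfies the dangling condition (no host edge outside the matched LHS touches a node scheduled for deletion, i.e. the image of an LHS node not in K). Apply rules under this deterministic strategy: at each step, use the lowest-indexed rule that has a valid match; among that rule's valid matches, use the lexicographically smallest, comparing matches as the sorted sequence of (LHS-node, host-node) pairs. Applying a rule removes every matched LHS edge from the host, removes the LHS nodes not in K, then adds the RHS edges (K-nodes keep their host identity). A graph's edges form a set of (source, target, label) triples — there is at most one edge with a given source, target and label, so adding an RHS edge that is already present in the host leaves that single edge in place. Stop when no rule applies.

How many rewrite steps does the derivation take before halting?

start.  V:7 E:6  edges: 1-p->1 2-p->1 3-p->1 4-p->1 5-p->1 6-p->1
1. fire R2 via {0↦0, 1↦1, 2↦2}  →  V:6 E:5  edges: 1-p->1 3-p->1 4-p->1 5-p->1 6-p->1
2. fire R2 via {0↦0, 1↦1, 2↦3}  →  V:5 E:4  edges: 1-p->1 4-p->1 5-p->1 6-p->1
3. fire R2 via {0↦0, 1↦1, 2↦4}  →  V:4 E:3  edges: 1-p->1 5-p->1 6-p->1
4. fire R2 via {0↦0, 1↦1, 2↦5}  →  V:3 E:2  edges: 1-p->1 6-p->1
5. fire R2 via {0↦0, 1↦1, 2↦6}  →  V:2 E:1  edges: 1-p->1
halt: no rule applies after step 5

Answer: 5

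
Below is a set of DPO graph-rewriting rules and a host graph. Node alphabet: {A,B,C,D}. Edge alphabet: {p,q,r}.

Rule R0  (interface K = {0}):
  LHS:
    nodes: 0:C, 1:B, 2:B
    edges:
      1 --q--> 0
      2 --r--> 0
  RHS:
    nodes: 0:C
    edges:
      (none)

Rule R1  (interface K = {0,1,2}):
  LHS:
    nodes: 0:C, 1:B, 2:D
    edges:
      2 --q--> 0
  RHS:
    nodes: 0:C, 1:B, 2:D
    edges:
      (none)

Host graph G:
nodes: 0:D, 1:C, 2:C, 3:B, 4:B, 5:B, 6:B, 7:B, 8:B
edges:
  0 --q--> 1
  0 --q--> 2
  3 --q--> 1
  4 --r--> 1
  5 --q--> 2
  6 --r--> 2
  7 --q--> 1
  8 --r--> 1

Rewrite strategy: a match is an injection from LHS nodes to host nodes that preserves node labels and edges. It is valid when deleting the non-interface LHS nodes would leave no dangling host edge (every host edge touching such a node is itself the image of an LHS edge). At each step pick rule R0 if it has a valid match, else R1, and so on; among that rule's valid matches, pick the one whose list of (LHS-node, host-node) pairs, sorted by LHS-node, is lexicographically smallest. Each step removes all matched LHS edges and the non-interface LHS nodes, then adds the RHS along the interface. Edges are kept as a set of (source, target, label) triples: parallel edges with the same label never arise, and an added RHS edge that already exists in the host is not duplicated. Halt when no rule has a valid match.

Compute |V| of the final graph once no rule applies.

initial: |V|=9 |E|=8  E = 0-q->1 0-q->2 3-q->1 4-r->1 5-q->2 6-r->2 7-q->1 8-r->1
step 1: apply R0 at {0↦1, 1↦3, 2↦4}  → |V|=7 |E|=6  E = 0-q->1 0-q->2 5-q->2 6-r->2 7-q->1 8-r->1
step 2: apply R0 at {0↦1, 1↦7, 2↦8}  → |V|=5 |E|=4  E = 0-q->1 0-q->2 5-q->2 6-r->2
step 3: apply R0 at {0↦2, 1↦5, 2↦6}  → |V|=3 |E|=2  E = 0-q->1 0-q->2
final graph: no rule applies after step 3
NF nodes: {0:D, 1:C, 2:C}

Answer: 3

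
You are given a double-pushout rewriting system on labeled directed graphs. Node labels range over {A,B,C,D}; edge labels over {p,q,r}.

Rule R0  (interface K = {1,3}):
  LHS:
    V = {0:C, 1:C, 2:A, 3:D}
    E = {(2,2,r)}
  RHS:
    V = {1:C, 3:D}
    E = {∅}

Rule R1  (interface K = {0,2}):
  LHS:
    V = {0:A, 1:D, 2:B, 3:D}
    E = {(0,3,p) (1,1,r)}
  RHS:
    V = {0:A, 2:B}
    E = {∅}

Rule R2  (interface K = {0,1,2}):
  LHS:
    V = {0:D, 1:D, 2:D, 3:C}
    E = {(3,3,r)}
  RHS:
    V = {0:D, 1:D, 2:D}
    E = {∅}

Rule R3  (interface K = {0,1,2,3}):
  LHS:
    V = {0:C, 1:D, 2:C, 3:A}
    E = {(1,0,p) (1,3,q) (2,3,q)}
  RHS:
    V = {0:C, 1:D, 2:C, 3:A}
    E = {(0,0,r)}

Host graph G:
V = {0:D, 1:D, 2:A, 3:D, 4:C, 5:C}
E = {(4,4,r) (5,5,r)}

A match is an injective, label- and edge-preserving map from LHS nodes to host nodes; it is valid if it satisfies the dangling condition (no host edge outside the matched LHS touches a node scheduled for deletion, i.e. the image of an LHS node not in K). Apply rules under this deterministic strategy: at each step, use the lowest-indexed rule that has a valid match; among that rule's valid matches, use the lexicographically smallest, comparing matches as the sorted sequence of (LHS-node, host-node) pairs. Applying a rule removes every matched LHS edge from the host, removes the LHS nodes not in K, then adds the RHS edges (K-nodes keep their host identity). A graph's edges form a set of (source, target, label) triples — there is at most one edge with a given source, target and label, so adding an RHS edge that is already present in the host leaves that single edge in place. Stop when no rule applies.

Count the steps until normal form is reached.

start.  V:6 E:2  edges: 4-r->4 5-r->5
1. fire R2 via {0↦0, 1↦1, 2↦3, 3↦4}  →  V:5 E:1  edges: 5-r->5
2. fire R2 via {0↦0, 1↦1, 2↦3, 3↦5}  →  V:4 E:0  edges: ∅
halt: no rule applies after step 2

Answer: 2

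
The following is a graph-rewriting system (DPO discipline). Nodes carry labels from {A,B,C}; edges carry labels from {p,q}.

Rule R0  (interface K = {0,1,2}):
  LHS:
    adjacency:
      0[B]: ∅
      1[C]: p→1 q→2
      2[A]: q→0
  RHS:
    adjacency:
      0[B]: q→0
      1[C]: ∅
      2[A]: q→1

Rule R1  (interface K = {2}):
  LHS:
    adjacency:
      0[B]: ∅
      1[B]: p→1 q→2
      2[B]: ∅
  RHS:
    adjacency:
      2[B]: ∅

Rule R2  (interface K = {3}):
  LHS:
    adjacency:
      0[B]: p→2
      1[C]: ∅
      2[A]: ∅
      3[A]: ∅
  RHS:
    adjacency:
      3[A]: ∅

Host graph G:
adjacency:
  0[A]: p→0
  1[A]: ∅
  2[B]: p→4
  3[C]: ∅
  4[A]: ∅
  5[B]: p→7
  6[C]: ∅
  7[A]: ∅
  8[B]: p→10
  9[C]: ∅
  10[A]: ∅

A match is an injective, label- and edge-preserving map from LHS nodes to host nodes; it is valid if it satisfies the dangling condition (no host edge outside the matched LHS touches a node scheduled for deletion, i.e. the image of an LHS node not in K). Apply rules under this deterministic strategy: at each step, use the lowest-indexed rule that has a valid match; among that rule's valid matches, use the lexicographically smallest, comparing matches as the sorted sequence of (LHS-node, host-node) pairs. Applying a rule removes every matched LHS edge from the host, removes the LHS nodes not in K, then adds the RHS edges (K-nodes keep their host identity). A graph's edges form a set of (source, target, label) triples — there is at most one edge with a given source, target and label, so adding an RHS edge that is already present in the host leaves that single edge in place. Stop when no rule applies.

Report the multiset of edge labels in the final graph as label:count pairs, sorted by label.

start.  V:11 E:4  edges: 0-p->0 2-p->4 5-p->7 8-p->10
1. fire R2 via {0↦2, 1↦3, 2↦4, 3↦0}  →  V:8 E:3  edges: 0-p->0 5-p->7 8-p->10
2. fire R2 via {0↦5, 1↦6, 2↦7, 3↦0}  →  V:5 E:2  edges: 0-p->0 8-p->10
3. fire R2 via {0↦8, 1↦9, 2↦10, 3↦0}  →  V:2 E:1  edges: 0-p->0
normal form: no rule applies after step 3
NF edges: [(0, 0, 'p')]

Answer: p:1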